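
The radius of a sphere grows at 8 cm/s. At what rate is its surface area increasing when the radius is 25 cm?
1600π cm²/s

S = 4πr²
dS/dt = dS/dr · dr/dt = 8πr · 8
At r = 25: dS/dt = 1600π cm²/s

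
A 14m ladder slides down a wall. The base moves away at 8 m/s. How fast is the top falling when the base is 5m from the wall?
40√19/57 ≈ 3.059 m/s

x² + y² = 14²
2x·dx/dt + 2y·dy/dt = 0
dy/dt = -x/y · dx/dt = -5/(3√19) · 8 = -40√19/57 m/s
The top is descending at 40√19/57 ≈ 3.059 m/s.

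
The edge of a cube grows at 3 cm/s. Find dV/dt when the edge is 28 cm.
7056 cm³/s

V = s³
dV/dt = 3s² · ds/dt = 3·28²·3 = 7056 cm³/s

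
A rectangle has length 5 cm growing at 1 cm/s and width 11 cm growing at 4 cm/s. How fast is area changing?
31 cm²/s

A = lw
dA/dt = w·dl/dt + l·dw/dt = 11·1 + 5·4 = 31 cm²/s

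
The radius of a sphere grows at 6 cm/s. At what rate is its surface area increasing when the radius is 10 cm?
480π cm²/s

S = 4πr²
dS/dt = dS/dr · dr/dt = 8πr · 6
At r = 10: dS/dt = 480π cm²/s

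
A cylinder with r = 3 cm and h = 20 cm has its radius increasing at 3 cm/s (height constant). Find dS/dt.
156π cm²/s

S = 2πrh + 2πr² (lateral + bases)
dS/dt = (2πh + 4πr)·dr/dt = (2π·20 + 4π·3)·3
= 156π cm²/s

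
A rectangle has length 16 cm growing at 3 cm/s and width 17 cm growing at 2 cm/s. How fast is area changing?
83 cm²/s

A = lw
dA/dt = w·dl/dt + l·dw/dt = 17·3 + 16·2 = 83 cm²/s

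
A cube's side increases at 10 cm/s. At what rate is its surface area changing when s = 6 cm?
720 cm²/s

A = 6s²
dA/dt = 12s · ds/dt = 12·6·10 = 720 cm²/s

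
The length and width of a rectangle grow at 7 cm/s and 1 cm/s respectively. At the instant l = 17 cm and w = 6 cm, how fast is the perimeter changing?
16 cm/s

P = 2(l + w)
dP/dt = 2(dl/dt + dw/dt) = 2(7 + 1) = 16 cm/s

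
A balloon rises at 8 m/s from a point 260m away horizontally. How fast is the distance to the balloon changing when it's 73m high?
584√72929/72929 ≈ 2.163 m/s

z² = 260² + y²
z = √(260² + 73²) = √72929
dz/dt = y/z · dy/dt = 73/√72929 · 8 = 584√72929/72929 ≈ 2.163 m/s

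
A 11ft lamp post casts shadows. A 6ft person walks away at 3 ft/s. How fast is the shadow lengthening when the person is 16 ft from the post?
18/5 ft/s

By similar triangles: 11/(x+s) = 6/s
Solving: s = 6x/5
ds/dt = 6/5 · dx/dt = 6/5 · 3 = 18/5 ft/s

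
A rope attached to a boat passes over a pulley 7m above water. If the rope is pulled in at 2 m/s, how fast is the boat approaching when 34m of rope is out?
68√123/369 ≈ 2.044 m/s

rope² = x² + 7²
x = √(34² - 7²) = 3√123
dx/dt = (rope/x) · d(rope)/dt = (34/(3√123)) · (-2) = -68√123/369 m/s
The boat approaches at 68√123/369 ≈ 2.044 m/s.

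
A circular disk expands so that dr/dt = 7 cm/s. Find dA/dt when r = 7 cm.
98π cm²/s

A = πr²
dA/dt = 2πr · dr/dt = 2π(7)(7) = 98π cm²/s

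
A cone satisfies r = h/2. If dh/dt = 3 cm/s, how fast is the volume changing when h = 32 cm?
768π cm³/s

V = (1/3)π(h/2)²h = πh³/12
dV/dt = πh²/4 · 3
At h = 32: dV/dt = 768π cm³/s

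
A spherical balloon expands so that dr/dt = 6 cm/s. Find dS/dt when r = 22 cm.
1056π cm²/s

S = 4πr²
dS/dt = dS/dr · dr/dt = 8πr · 6
At r = 22: dS/dt = 1056π cm²/s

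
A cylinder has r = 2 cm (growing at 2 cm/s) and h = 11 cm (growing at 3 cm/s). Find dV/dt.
100π cm³/s

V = πr²h
dV/dt = 2πrh·dr/dt + πr²·dh/dt
= 2π(2)(11)(2) + π(2)²(3)
= 100π cm³/s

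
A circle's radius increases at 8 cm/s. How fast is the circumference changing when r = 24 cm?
16π cm/s

C = 2πr
dC/dt = 2π · dr/dt = 2π · 8 = 16π cm/s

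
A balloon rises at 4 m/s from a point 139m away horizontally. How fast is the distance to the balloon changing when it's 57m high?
114√22570/11285 ≈ 1.518 m/s

z² = 139² + y²
z = √(139² + 57²) = √22570
dz/dt = y/z · dy/dt = 57/√22570 · 4 = 114√22570/11285 ≈ 1.518 m/s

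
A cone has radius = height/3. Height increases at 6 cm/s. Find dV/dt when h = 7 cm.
98π/3 cm³/s

V = (1/3)π(h/3)²h = πh³/27
dV/dt = πh²/9 · 6
At h = 7: dV/dt = 98π/3 cm³/s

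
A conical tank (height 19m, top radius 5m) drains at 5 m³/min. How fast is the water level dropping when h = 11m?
361/(605π) ≈ 0.1899 m/min

r/h = 5/19, so r = (5/19)h
V = (1/3)πr²h = (1/3)π((5/19)h)²h = (25/1083)πh³
dV/dh = (25/361)πh²
dh/dt = (dV/dt)/(dV/dh) = -5/((25/361)π·11²) = -361/(605π) m/min
The level is dropping at 361/(605π) ≈ 0.1899 m/min.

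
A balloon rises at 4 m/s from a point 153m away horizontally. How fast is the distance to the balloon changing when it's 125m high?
250√39034/19517 ≈ 2.531 m/s

z² = 153² + y²
z = √(153² + 125²) = √39034
dz/dt = y/z · dy/dt = 125/√39034 · 4 = 250√39034/19517 ≈ 2.531 m/s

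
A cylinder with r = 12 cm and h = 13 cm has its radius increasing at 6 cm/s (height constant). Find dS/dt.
444π cm²/s

S = 2πrh + 2πr² (lateral + bases)
dS/dt = (2πh + 4πr)·dr/dt = (2π·13 + 4π·12)·6
= 444π cm²/s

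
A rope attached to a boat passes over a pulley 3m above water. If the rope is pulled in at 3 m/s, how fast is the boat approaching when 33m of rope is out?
11√30/20 ≈ 3.012 m/s

rope² = x² + 3²
x = √(33² - 3²) = 6√30
dx/dt = (rope/x) · d(rope)/dt = (33/(6√30)) · (-3) = -11√30/20 m/s
The boat approaches at 11√30/20 ≈ 3.012 m/s.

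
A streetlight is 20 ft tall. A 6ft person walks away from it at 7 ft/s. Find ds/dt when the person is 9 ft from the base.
3 ft/s

By similar triangles: 20/(x+s) = 6/s
Solving: s = 6x/14
ds/dt = 6/14 · dx/dt = 3/7 · 7 = 3 ft/s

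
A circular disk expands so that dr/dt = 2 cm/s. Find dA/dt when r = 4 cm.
16π cm²/s

A = πr²
dA/dt = 2πr · dr/dt = 2π(4)(2) = 16π cm²/s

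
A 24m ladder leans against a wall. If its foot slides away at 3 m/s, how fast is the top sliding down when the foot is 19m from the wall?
57√215/215 ≈ 3.887 m/s

x² + y² = 24²
2x·dx/dt + 2y·dy/dt = 0
dy/dt = -x/y · dx/dt = -19/√215 · 3 = -57√215/215 m/s
The top is descending at 57√215/215 ≈ 3.887 m/s.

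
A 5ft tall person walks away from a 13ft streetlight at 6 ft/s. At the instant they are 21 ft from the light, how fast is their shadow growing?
15/4 ft/s

By similar triangles: 13/(x+s) = 5/s
Solving: s = 5x/8
ds/dt = 5/8 · dx/dt = 5/8 · 6 = 15/4 ft/s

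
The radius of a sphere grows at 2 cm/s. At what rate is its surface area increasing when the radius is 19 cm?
304π cm²/s

S = 4πr²
dS/dt = dS/dr · dr/dt = 8πr · 2
At r = 19: dS/dt = 304π cm²/s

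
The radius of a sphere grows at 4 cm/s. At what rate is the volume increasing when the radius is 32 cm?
16384π cm³/s

V = (4/3)πr³
dV/dt = dV/dr · dr/dt = 4πr² · 4
At r = 32: dV/dt = 16384π cm³/s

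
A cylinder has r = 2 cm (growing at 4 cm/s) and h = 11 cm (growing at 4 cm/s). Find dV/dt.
192π cm³/s

V = πr²h
dV/dt = 2πrh·dr/dt + πr²·dh/dt
= 2π(2)(11)(4) + π(2)²(4)
= 192π cm³/s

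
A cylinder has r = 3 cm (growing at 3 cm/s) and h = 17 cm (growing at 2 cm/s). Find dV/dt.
324π cm³/s

V = πr²h
dV/dt = 2πrh·dr/dt + πr²·dh/dt
= 2π(3)(17)(3) + π(3)²(2)
= 324π cm³/s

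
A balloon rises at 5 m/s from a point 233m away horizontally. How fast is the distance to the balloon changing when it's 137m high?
685√73058/73058 ≈ 2.534 m/s

z² = 233² + y²
z = √(233² + 137²) = √73058
dz/dt = y/z · dy/dt = 137/√73058 · 5 = 685√73058/73058 ≈ 2.534 m/s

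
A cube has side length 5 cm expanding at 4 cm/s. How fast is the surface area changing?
240 cm²/s

A = 6s²
dA/dt = 12s · ds/dt = 12·5·4 = 240 cm²/s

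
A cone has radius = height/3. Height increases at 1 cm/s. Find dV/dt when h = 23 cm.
529π/9 cm³/s

V = (1/3)π(h/3)²h = πh³/27
dV/dt = πh²/9 · 1
At h = 23: dV/dt = 529π/9 cm³/s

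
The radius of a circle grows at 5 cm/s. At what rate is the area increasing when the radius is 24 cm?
240π cm²/s

A = πr²
dA/dt = 2πr · dr/dt = 2π(24)(5) = 240π cm²/s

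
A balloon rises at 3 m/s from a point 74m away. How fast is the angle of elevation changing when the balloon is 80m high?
0.018693 rad/s

tan(θ) = y/74
sec²(θ) · dθ/dt = (1/74) · dy/dt
dθ/dt = cos²(θ)/74 · 3 = 74/(74² + 80²) · 3
dθ/dt = 0.018693 rad/s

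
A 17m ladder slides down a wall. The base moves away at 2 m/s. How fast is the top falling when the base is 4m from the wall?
8√273/273 ≈ 0.4842 m/s

x² + y² = 17²
2x·dx/dt + 2y·dy/dt = 0
dy/dt = -x/y · dx/dt = -4/√273 · 2 = -8√273/273 m/s
The top is descending at 8√273/273 ≈ 0.4842 m/s.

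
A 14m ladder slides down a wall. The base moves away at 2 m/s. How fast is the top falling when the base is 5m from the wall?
10√19/57 ≈ 0.7647 m/s

x² + y² = 14²
2x·dx/dt + 2y·dy/dt = 0
dy/dt = -x/y · dx/dt = -5/(3√19) · 2 = -10√19/57 m/s
The top is descending at 10√19/57 ≈ 0.7647 m/s.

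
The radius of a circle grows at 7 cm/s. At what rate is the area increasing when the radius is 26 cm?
364π cm²/s

A = πr²
dA/dt = 2πr · dr/dt = 2π(26)(7) = 364π cm²/s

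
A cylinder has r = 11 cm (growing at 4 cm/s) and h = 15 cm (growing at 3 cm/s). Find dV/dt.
1683π cm³/s

V = πr²h
dV/dt = 2πrh·dr/dt + πr²·dh/dt
= 2π(11)(15)(4) + π(11)²(3)
= 1683π cm³/s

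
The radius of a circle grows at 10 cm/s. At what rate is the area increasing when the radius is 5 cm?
100π cm²/s

A = πr²
dA/dt = 2πr · dr/dt = 2π(5)(10) = 100π cm²/s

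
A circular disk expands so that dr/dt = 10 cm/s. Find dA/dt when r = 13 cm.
260π cm²/s

A = πr²
dA/dt = 2πr · dr/dt = 2π(13)(10) = 260π cm²/s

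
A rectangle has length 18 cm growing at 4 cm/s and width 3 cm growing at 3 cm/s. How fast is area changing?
66 cm²/s

A = lw
dA/dt = w·dl/dt + l·dw/dt = 3·4 + 18·3 = 66 cm²/s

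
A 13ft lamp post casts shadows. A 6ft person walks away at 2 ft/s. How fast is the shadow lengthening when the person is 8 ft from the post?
12/7 ft/s

By similar triangles: 13/(x+s) = 6/s
Solving: s = 6x/7
ds/dt = 6/7 · dx/dt = 6/7 · 2 = 12/7 ft/s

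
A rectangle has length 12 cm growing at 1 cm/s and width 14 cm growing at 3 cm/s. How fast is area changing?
50 cm²/s

A = lw
dA/dt = w·dl/dt + l·dw/dt = 14·1 + 12·3 = 50 cm²/s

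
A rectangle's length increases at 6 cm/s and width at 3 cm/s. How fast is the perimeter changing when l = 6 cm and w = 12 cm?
18 cm/s

P = 2(l + w)
dP/dt = 2(dl/dt + dw/dt) = 2(6 + 3) = 18 cm/s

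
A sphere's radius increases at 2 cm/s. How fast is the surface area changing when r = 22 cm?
352π cm²/s

S = 4πr²
dS/dt = dS/dr · dr/dt = 8πr · 2
At r = 22: dS/dt = 352π cm²/s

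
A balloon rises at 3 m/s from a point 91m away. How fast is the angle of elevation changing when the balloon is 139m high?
0.009891 rad/s

tan(θ) = y/91
sec²(θ) · dθ/dt = (1/91) · dy/dt
dθ/dt = cos²(θ)/91 · 3 = 91/(91² + 139²) · 3
dθ/dt = 0.009891 rad/s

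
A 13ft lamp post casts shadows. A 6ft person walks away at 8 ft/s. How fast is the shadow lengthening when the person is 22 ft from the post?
48/7 ft/s

By similar triangles: 13/(x+s) = 6/s
Solving: s = 6x/7
ds/dt = 6/7 · dx/dt = 6/7 · 8 = 48/7 ft/s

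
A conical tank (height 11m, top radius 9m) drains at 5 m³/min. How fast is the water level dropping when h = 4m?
605/(1296π) ≈ 0.1486 m/min

r/h = 9/11, so r = (9/11)h
V = (1/3)πr²h = (1/3)π((9/11)h)²h = (27/121)πh³
dV/dh = (81/121)πh²
dh/dt = (dV/dt)/(dV/dh) = -5/((81/121)π·4²) = -605/(1296π) m/min
The level is dropping at 605/(1296π) ≈ 0.1486 m/min.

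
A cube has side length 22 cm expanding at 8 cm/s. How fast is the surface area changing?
2112 cm²/s

A = 6s²
dA/dt = 12s · ds/dt = 12·22·8 = 2112 cm²/s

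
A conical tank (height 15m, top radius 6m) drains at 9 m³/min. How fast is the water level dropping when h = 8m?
225/(256π) ≈ 0.2798 m/min

r/h = 6/15, so r = (2/5)h
V = (1/3)πr²h = (1/3)π((2/5)h)²h = (4/75)πh³
dV/dh = (4/25)πh²
dh/dt = (dV/dt)/(dV/dh) = -9/((4/25)π·8²) = -225/(256π) m/min
The level is dropping at 225/(256π) ≈ 0.2798 m/min.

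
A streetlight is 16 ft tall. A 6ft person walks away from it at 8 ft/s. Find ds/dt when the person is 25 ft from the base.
24/5 ft/s

By similar triangles: 16/(x+s) = 6/s
Solving: s = 6x/10
ds/dt = 6/10 · dx/dt = 3/5 · 8 = 24/5 ft/s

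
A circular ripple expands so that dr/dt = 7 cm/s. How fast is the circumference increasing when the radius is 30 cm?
14π cm/s

C = 2πr
dC/dt = 2π · dr/dt = 2π · 7 = 14π cm/s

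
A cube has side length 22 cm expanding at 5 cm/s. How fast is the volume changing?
7260 cm³/s

V = s³
dV/dt = 3s² · ds/dt = 3·22²·5 = 7260 cm³/s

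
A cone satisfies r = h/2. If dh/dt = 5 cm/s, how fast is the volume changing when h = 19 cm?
1805π/4 cm³/s

V = (1/3)π(h/2)²h = πh³/12
dV/dt = πh²/4 · 5
At h = 19: dV/dt = 1805π/4 cm³/s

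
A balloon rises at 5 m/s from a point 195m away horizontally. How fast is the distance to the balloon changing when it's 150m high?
50√269/269 ≈ 3.049 m/s

z² = 195² + y²
z = √(195² + 150²) = 15√269
dz/dt = y/z · dy/dt = 150/(15√269) · 5 = 50√269/269 ≈ 3.049 m/s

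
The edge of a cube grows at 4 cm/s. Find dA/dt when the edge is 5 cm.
240 cm²/s

A = 6s²
dA/dt = 12s · ds/dt = 12·5·4 = 240 cm²/s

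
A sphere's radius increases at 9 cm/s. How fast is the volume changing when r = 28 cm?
28224π cm³/s

V = (4/3)πr³
dV/dt = dV/dr · dr/dt = 4πr² · 9
At r = 28: dV/dt = 28224π cm³/s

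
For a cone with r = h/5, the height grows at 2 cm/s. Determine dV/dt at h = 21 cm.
882π/25 cm³/s

V = (1/3)π(h/5)²h = πh³/75
dV/dt = πh²/25 · 2
At h = 21: dV/dt = 882π/25 cm³/s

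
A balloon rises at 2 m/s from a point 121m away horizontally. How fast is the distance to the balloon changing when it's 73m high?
73√19970/9985 ≈ 1.033 m/s

z² = 121² + y²
z = √(121² + 73²) = √19970
dz/dt = y/z · dy/dt = 73/√19970 · 2 = 73√19970/9985 ≈ 1.033 m/s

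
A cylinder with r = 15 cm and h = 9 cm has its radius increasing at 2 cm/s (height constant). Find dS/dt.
156π cm²/s

S = 2πrh + 2πr² (lateral + bases)
dS/dt = (2πh + 4πr)·dr/dt = (2π·9 + 4π·15)·2
= 156π cm²/s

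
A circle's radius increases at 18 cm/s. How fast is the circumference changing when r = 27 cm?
36π cm/s

C = 2πr
dC/dt = 2π · dr/dt = 2π · 18 = 36π cm/s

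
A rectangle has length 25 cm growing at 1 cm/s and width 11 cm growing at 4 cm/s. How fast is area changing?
111 cm²/s

A = lw
dA/dt = w·dl/dt + l·dw/dt = 11·1 + 25·4 = 111 cm²/s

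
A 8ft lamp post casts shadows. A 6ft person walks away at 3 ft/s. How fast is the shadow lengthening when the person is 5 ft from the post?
9 ft/s

By similar triangles: 8/(x+s) = 6/s
Solving: s = 6x/2
ds/dt = 6/2 · dx/dt = 3 · 3 = 9 ft/s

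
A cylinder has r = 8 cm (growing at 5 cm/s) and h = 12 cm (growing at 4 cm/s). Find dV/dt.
1216π cm³/s

V = πr²h
dV/dt = 2πrh·dr/dt + πr²·dh/dt
= 2π(8)(12)(5) + π(8)²(4)
= 1216π cm³/s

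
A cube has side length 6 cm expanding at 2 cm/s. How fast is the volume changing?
216 cm³/s

V = s³
dV/dt = 3s² · ds/dt = 3·6²·2 = 216 cm³/s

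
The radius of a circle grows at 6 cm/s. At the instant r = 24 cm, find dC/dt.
12π cm/s

C = 2πr
dC/dt = 2π · dr/dt = 2π · 6 = 12π cm/s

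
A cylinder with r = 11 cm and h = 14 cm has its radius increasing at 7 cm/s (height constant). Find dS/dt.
504π cm²/s

S = 2πrh + 2πr² (lateral + bases)
dS/dt = (2πh + 4πr)·dr/dt = (2π·14 + 4π·11)·7
= 504π cm²/s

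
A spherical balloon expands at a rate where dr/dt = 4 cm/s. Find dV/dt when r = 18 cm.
5184π cm³/s

V = (4/3)πr³
dV/dt = dV/dr · dr/dt = 4πr² · 4
At r = 18: dV/dt = 5184π cm³/s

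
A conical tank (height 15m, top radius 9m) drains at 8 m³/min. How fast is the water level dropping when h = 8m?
25/(72π) ≈ 0.1105 m/min

r/h = 9/15, so r = (3/5)h
V = (1/3)πr²h = (1/3)π((3/5)h)²h = (3/25)πh³
dV/dh = (9/25)πh²
dh/dt = (dV/dt)/(dV/dh) = -8/((9/25)π·8²) = -25/(72π) m/min
The level is dropping at 25/(72π) ≈ 0.1105 m/min.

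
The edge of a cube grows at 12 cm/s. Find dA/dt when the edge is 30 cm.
4320 cm²/s

A = 6s²
dA/dt = 12s · ds/dt = 12·30·12 = 4320 cm²/s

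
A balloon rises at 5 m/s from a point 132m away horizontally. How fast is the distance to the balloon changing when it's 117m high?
195√3457/3457 ≈ 3.317 m/s

z² = 132² + y²
z = √(132² + 117²) = 3√3457
dz/dt = y/z · dy/dt = 117/(3√3457) · 5 = 195√3457/3457 ≈ 3.317 m/s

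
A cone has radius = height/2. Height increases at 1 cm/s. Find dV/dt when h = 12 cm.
36π cm³/s

V = (1/3)π(h/2)²h = πh³/12
dV/dt = πh²/4 · 1
At h = 12: dV/dt = 36π cm³/s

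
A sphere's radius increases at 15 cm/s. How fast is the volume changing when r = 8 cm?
3840π cm³/s

V = (4/3)πr³
dV/dt = dV/dr · dr/dt = 4πr² · 15
At r = 8: dV/dt = 3840π cm³/s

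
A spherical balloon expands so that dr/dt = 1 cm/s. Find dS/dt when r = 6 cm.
48π cm²/s

S = 4πr²
dS/dt = dS/dr · dr/dt = 8πr · 1
At r = 6: dS/dt = 48π cm²/s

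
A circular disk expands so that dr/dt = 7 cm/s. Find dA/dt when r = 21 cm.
294π cm²/s

A = πr²
dA/dt = 2πr · dr/dt = 2π(21)(7) = 294π cm²/s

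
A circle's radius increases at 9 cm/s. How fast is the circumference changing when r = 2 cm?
18π cm/s

C = 2πr
dC/dt = 2π · dr/dt = 2π · 9 = 18π cm/s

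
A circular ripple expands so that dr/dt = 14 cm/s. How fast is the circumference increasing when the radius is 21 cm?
28π cm/s

C = 2πr
dC/dt = 2π · dr/dt = 2π · 14 = 28π cm/s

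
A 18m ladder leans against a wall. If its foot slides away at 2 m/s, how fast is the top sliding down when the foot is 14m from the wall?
7√2/4 ≈ 2.475 m/s

x² + y² = 18²
2x·dx/dt + 2y·dy/dt = 0
dy/dt = -x/y · dx/dt = -14/(8√2) · 2 = -7√2/4 m/s
The top is descending at 7√2/4 ≈ 2.475 m/s.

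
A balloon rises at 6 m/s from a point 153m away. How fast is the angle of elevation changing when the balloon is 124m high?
0.023669 rad/s

tan(θ) = y/153
sec²(θ) · dθ/dt = (1/153) · dy/dt
dθ/dt = cos²(θ)/153 · 6 = 153/(153² + 124²) · 6
dθ/dt = 0.023669 rad/s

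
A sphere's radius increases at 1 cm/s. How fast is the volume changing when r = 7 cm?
196π cm³/s

V = (4/3)πr³
dV/dt = dV/dr · dr/dt = 4πr² · 1
At r = 7: dV/dt = 196π cm³/s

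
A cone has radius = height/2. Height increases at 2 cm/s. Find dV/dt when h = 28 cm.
392π cm³/s

V = (1/3)π(h/2)²h = πh³/12
dV/dt = πh²/4 · 2
At h = 28: dV/dt = 392π cm³/s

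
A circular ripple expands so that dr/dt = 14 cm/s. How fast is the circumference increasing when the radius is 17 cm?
28π cm/s

C = 2πr
dC/dt = 2π · dr/dt = 2π · 14 = 28π cm/s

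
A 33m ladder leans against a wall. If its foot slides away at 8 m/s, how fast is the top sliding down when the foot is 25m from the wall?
50√29/29 ≈ 9.285 m/s

x² + y² = 33²
2x·dx/dt + 2y·dy/dt = 0
dy/dt = -x/y · dx/dt = -25/(4√29) · 8 = -50√29/29 m/s
The top is descending at 50√29/29 ≈ 9.285 m/s.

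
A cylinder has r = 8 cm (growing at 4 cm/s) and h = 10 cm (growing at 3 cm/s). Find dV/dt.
832π cm³/s

V = πr²h
dV/dt = 2πrh·dr/dt + πr²·dh/dt
= 2π(8)(10)(4) + π(8)²(3)
= 832π cm³/s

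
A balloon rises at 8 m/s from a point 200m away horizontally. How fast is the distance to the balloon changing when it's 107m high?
856√51449/51449 ≈ 3.774 m/s

z² = 200² + y²
z = √(200² + 107²) = √51449
dz/dt = y/z · dy/dt = 107/√51449 · 8 = 856√51449/51449 ≈ 3.774 m/s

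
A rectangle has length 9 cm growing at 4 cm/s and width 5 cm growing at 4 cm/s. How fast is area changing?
56 cm²/s

A = lw
dA/dt = w·dl/dt + l·dw/dt = 5·4 + 9·4 = 56 cm²/s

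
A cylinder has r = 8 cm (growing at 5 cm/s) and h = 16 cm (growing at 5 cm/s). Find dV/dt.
1600π cm³/s

V = πr²h
dV/dt = 2πrh·dr/dt + πr²·dh/dt
= 2π(8)(16)(5) + π(8)²(5)
= 1600π cm³/s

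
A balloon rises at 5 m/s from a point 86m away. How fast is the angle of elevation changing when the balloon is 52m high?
0.042574 rad/s

tan(θ) = y/86
sec²(θ) · dθ/dt = (1/86) · dy/dt
dθ/dt = cos²(θ)/86 · 5 = 86/(86² + 52²) · 5
dθ/dt = 0.042574 rad/s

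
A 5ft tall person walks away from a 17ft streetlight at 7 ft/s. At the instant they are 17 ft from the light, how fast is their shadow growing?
35/12 ft/s

By similar triangles: 17/(x+s) = 5/s
Solving: s = 5x/12
ds/dt = 5/12 · dx/dt = 5/12 · 7 = 35/12 ft/s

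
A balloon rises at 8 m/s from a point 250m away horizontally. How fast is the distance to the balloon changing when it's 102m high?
204√18226/9113 ≈ 3.022 m/s

z² = 250² + y²
z = √(250² + 102²) = 2√18226
dz/dt = y/z · dy/dt = 102/(2√18226) · 8 = 204√18226/9113 ≈ 3.022 m/s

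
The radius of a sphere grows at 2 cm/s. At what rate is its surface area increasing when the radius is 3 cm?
48π cm²/s

S = 4πr²
dS/dt = dS/dr · dr/dt = 8πr · 2
At r = 3: dS/dt = 48π cm²/s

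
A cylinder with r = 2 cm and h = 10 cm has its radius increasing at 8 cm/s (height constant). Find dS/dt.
224π cm²/s

S = 2πrh + 2πr² (lateral + bases)
dS/dt = (2πh + 4πr)·dr/dt = (2π·10 + 4π·2)·8
= 224π cm²/s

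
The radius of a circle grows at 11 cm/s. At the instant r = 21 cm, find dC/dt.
22π cm/s

C = 2πr
dC/dt = 2π · dr/dt = 2π · 11 = 22π cm/s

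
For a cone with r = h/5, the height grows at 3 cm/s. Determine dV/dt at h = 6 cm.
108π/25 cm³/s

V = (1/3)π(h/5)²h = πh³/75
dV/dt = πh²/25 · 3
At h = 6: dV/dt = 108π/25 cm³/s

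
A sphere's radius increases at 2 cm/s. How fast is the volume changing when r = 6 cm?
288π cm³/s

V = (4/3)πr³
dV/dt = dV/dr · dr/dt = 4πr² · 2
At r = 6: dV/dt = 288π cm³/s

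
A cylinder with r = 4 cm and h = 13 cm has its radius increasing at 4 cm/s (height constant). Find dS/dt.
168π cm²/s

S = 2πrh + 2πr² (lateral + bases)
dS/dt = (2πh + 4πr)·dr/dt = (2π·13 + 4π·4)·4
= 168π cm²/s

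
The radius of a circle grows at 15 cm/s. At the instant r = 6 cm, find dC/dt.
30π cm/s

C = 2πr
dC/dt = 2π · dr/dt = 2π · 15 = 30π cm/s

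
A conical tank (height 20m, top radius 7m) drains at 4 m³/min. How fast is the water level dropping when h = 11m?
1600/(5929π) ≈ 0.0859 m/min

r/h = 7/20, so r = (7/20)h
V = (1/3)πr²h = (1/3)π((7/20)h)²h = (49/1200)πh³
dV/dh = (49/400)πh²
dh/dt = (dV/dt)/(dV/dh) = -4/((49/400)π·11²) = -1600/(5929π) m/min
The level is dropping at 1600/(5929π) ≈ 0.0859 m/min.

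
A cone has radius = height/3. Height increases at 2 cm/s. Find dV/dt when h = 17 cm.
578π/9 cm³/s

V = (1/3)π(h/3)²h = πh³/27
dV/dt = πh²/9 · 2
At h = 17: dV/dt = 578π/9 cm³/s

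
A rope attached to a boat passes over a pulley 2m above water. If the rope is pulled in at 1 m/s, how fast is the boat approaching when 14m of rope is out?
7√3/12 ≈ 1.01 m/s

rope² = x² + 2²
x = √(14² - 2²) = 8√3
dx/dt = (rope/x) · d(rope)/dt = (14/(8√3)) · (-1) = -7√3/12 m/s
The boat approaches at 7√3/12 ≈ 1.01 m/s.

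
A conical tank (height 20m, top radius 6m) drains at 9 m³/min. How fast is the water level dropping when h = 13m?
100/(169π) ≈ 0.1883 m/min

r/h = 6/20, so r = (3/10)h
V = (1/3)πr²h = (1/3)π((3/10)h)²h = (3/100)πh³
dV/dh = (9/100)πh²
dh/dt = (dV/dt)/(dV/dh) = -9/((9/100)π·13²) = -100/(169π) m/min
The level is dropping at 100/(169π) ≈ 0.1883 m/min.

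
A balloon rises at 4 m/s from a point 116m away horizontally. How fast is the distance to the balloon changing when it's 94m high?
188√5573/5573 ≈ 2.518 m/s

z² = 116² + y²
z = √(116² + 94²) = 2√5573
dz/dt = y/z · dy/dt = 94/(2√5573) · 4 = 188√5573/5573 ≈ 2.518 m/s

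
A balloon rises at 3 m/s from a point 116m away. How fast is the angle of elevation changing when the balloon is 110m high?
0.013617 rad/s

tan(θ) = y/116
sec²(θ) · dθ/dt = (1/116) · dy/dt
dθ/dt = cos²(θ)/116 · 3 = 116/(116² + 110²) · 3
dθ/dt = 0.013617 rad/s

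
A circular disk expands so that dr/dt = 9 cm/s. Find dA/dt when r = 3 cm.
54π cm²/s

A = πr²
dA/dt = 2πr · dr/dt = 2π(3)(9) = 54π cm²/s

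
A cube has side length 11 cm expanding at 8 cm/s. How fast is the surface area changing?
1056 cm²/s

A = 6s²
dA/dt = 12s · ds/dt = 12·11·8 = 1056 cm²/s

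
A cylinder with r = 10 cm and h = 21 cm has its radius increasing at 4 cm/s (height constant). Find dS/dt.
328π cm²/s

S = 2πrh + 2πr² (lateral + bases)
dS/dt = (2πh + 4πr)·dr/dt = (2π·21 + 4π·10)·4
= 328π cm²/s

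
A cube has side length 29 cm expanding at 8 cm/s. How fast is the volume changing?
20184 cm³/s

V = s³
dV/dt = 3s² · ds/dt = 3·29²·8 = 20184 cm³/s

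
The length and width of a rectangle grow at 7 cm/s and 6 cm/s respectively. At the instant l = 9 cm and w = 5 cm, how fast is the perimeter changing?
26 cm/s

P = 2(l + w)
dP/dt = 2(dl/dt + dw/dt) = 2(7 + 6) = 26 cm/s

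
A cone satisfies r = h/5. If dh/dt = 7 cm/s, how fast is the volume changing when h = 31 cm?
6727π/25 cm³/s

V = (1/3)π(h/5)²h = πh³/75
dV/dt = πh²/25 · 7
At h = 31: dV/dt = 6727π/25 cm³/s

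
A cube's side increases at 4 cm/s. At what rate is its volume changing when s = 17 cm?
3468 cm³/s

V = s³
dV/dt = 3s² · ds/dt = 3·17²·4 = 3468 cm³/s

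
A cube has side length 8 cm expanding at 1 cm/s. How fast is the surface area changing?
96 cm²/s

A = 6s²
dA/dt = 12s · ds/dt = 12·8·1 = 96 cm²/s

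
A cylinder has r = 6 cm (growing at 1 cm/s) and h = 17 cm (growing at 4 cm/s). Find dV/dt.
348π cm³/s

V = πr²h
dV/dt = 2πrh·dr/dt + πr²·dh/dt
= 2π(6)(17)(1) + π(6)²(4)
= 348π cm³/s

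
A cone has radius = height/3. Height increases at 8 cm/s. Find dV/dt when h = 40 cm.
12800π/9 cm³/s

V = (1/3)π(h/3)²h = πh³/27
dV/dt = πh²/9 · 8
At h = 40: dV/dt = 12800π/9 cm³/s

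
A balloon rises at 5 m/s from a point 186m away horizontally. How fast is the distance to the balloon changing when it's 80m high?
200√10249/10249 ≈ 1.976 m/s

z² = 186² + y²
z = √(186² + 80²) = 2√10249
dz/dt = y/z · dy/dt = 80/(2√10249) · 5 = 200√10249/10249 ≈ 1.976 m/s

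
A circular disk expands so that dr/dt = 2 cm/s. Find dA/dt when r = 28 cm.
112π cm²/s

A = πr²
dA/dt = 2πr · dr/dt = 2π(28)(2) = 112π cm²/s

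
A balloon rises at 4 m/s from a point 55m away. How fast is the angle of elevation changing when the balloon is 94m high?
0.018548 rad/s

tan(θ) = y/55
sec²(θ) · dθ/dt = (1/55) · dy/dt
dθ/dt = cos²(θ)/55 · 4 = 55/(55² + 94²) · 4
dθ/dt = 0.018548 rad/s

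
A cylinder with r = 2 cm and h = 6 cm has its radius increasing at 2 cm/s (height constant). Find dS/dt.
40π cm²/s

S = 2πrh + 2πr² (lateral + bases)
dS/dt = (2πh + 4πr)·dr/dt = (2π·6 + 4π·2)·2
= 40π cm²/s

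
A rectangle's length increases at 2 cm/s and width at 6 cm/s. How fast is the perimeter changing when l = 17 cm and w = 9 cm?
16 cm/s

P = 2(l + w)
dP/dt = 2(dl/dt + dw/dt) = 2(2 + 6) = 16 cm/s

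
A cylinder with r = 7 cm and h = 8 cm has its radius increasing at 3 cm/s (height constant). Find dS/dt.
132π cm²/s

S = 2πrh + 2πr² (lateral + bases)
dS/dt = (2πh + 4πr)·dr/dt = (2π·8 + 4π·7)·3
= 132π cm²/s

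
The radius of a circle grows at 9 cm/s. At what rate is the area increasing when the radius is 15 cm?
270π cm²/s

A = πr²
dA/dt = 2πr · dr/dt = 2π(15)(9) = 270π cm²/s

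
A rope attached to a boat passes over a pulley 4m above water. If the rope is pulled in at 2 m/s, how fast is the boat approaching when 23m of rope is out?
46√57/171 ≈ 2.031 m/s

rope² = x² + 4²
x = √(23² - 4²) = 3√57
dx/dt = (rope/x) · d(rope)/dt = (23/(3√57)) · (-2) = -46√57/171 m/s
The boat approaches at 46√57/171 ≈ 2.031 m/s.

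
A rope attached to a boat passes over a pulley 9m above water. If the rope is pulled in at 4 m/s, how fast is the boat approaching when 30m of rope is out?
40√91/91 ≈ 4.193 m/s

rope² = x² + 9²
x = √(30² - 9²) = 3√91
dx/dt = (rope/x) · d(rope)/dt = (30/(3√91)) · (-4) = -40√91/91 m/s
The boat approaches at 40√91/91 ≈ 4.193 m/s.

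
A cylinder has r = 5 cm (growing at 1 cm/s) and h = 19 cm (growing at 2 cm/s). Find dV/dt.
240π cm³/s

V = πr²h
dV/dt = 2πrh·dr/dt + πr²·dh/dt
= 2π(5)(19)(1) + π(5)²(2)
= 240π cm³/s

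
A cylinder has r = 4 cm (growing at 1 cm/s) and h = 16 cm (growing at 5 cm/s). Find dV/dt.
208π cm³/s

V = πr²h
dV/dt = 2πrh·dr/dt + πr²·dh/dt
= 2π(4)(16)(1) + π(4)²(5)
= 208π cm³/s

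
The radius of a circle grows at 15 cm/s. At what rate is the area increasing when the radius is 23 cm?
690π cm²/s

A = πr²
dA/dt = 2πr · dr/dt = 2π(23)(15) = 690π cm²/s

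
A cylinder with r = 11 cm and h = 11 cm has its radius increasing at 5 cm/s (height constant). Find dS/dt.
330π cm²/s

S = 2πrh + 2πr² (lateral + bases)
dS/dt = (2πh + 4πr)·dr/dt = (2π·11 + 4π·11)·5
= 330π cm²/s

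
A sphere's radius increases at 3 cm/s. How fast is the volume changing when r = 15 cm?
2700π cm³/s

V = (4/3)πr³
dV/dt = dV/dr · dr/dt = 4πr² · 3
At r = 15: dV/dt = 2700π cm³/s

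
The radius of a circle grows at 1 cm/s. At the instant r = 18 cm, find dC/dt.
2π cm/s

C = 2πr
dC/dt = 2π · dr/dt = 2π · 1 = 2π cm/s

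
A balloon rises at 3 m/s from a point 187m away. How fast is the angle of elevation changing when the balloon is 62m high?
0.014454 rad/s

tan(θ) = y/187
sec²(θ) · dθ/dt = (1/187) · dy/dt
dθ/dt = cos²(θ)/187 · 3 = 187/(187² + 62²) · 3
dθ/dt = 0.014454 rad/s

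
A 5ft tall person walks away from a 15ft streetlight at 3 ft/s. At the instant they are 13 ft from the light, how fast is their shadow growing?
3/2 ft/s

By similar triangles: 15/(x+s) = 5/s
Solving: s = 5x/10
ds/dt = 5/10 · dx/dt = 1/2 · 3 = 3/2 ft/s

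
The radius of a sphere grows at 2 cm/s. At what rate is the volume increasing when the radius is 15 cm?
1800π cm³/s

V = (4/3)πr³
dV/dt = dV/dr · dr/dt = 4πr² · 2
At r = 15: dV/dt = 1800π cm³/s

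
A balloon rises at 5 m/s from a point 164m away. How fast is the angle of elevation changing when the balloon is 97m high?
0.022586 rad/s

tan(θ) = y/164
sec²(θ) · dθ/dt = (1/164) · dy/dt
dθ/dt = cos²(θ)/164 · 5 = 164/(164² + 97²) · 5
dθ/dt = 0.022586 rad/s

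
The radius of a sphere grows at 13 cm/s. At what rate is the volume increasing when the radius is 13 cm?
8788π cm³/s

V = (4/3)πr³
dV/dt = dV/dr · dr/dt = 4πr² · 13
At r = 13: dV/dt = 8788π cm³/s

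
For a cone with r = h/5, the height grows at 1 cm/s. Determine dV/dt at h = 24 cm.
576π/25 cm³/s

V = (1/3)π(h/5)²h = πh³/75
dV/dt = πh²/25 · 1
At h = 24: dV/dt = 576π/25 cm³/s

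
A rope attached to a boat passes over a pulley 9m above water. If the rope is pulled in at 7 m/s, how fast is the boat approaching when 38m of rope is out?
266√1363/1363 ≈ 7.205 m/s

rope² = x² + 9²
x = √(38² - 9²) = √1363
dx/dt = (rope/x) · d(rope)/dt = (38/√1363) · (-7) = -266√1363/1363 m/s
The boat approaches at 266√1363/1363 ≈ 7.205 m/s.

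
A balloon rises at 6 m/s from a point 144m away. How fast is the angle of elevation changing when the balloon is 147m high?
0.020404 rad/s

tan(θ) = y/144
sec²(θ) · dθ/dt = (1/144) · dy/dt
dθ/dt = cos²(θ)/144 · 6 = 144/(144² + 147²) · 6
dθ/dt = 0.020404 rad/s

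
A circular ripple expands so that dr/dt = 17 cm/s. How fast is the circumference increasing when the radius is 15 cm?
34π cm/s

C = 2πr
dC/dt = 2π · dr/dt = 2π · 17 = 34π cm/s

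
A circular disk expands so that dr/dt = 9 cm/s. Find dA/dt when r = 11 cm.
198π cm²/s

A = πr²
dA/dt = 2πr · dr/dt = 2π(11)(9) = 198π cm²/s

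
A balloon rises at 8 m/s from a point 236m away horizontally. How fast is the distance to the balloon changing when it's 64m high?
128√3737/3737 ≈ 2.094 m/s

z² = 236² + y²
z = √(236² + 64²) = 4√3737
dz/dt = y/z · dy/dt = 64/(4√3737) · 8 = 128√3737/3737 ≈ 2.094 m/s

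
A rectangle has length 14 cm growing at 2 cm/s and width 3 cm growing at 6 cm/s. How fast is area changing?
90 cm²/s

A = lw
dA/dt = w·dl/dt + l·dw/dt = 3·2 + 14·6 = 90 cm²/s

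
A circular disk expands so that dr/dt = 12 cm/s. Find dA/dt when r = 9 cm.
216π cm²/s

A = πr²
dA/dt = 2πr · dr/dt = 2π(9)(12) = 216π cm²/s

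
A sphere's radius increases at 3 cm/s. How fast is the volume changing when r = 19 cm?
4332π cm³/s

V = (4/3)πr³
dV/dt = dV/dr · dr/dt = 4πr² · 3
At r = 19: dV/dt = 4332π cm³/s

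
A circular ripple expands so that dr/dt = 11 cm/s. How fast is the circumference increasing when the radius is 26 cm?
22π cm/s

C = 2πr
dC/dt = 2π · dr/dt = 2π · 11 = 22π cm/s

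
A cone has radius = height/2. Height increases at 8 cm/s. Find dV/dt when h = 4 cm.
32π cm³/s

V = (1/3)π(h/2)²h = πh³/12
dV/dt = πh²/4 · 8
At h = 4: dV/dt = 32π cm³/s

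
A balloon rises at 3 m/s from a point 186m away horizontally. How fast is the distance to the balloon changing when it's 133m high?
399√52285/52285 ≈ 1.745 m/s

z² = 186² + y²
z = √(186² + 133²) = √52285
dz/dt = y/z · dy/dt = 133/√52285 · 3 = 399√52285/52285 ≈ 1.745 m/s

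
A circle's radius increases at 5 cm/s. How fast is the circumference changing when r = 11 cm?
10π cm/s

C = 2πr
dC/dt = 2π · dr/dt = 2π · 5 = 10π cm/s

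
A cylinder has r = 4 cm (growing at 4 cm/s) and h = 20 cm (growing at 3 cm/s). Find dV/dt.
688π cm³/s

V = πr²h
dV/dt = 2πrh·dr/dt + πr²·dh/dt
= 2π(4)(20)(4) + π(4)²(3)
= 688π cm³/s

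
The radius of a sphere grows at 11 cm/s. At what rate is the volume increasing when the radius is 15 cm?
9900π cm³/s

V = (4/3)πr³
dV/dt = dV/dr · dr/dt = 4πr² · 11
At r = 15: dV/dt = 9900π cm³/s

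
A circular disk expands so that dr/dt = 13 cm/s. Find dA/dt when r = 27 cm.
702π cm²/s

A = πr²
dA/dt = 2πr · dr/dt = 2π(27)(13) = 702π cm²/s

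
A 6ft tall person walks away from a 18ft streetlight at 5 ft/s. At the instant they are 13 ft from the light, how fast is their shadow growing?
5/2 ft/s

By similar triangles: 18/(x+s) = 6/s
Solving: s = 6x/12
ds/dt = 6/12 · dx/dt = 1/2 · 5 = 5/2 ft/s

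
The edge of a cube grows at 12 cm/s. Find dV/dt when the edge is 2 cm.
144 cm³/s

V = s³
dV/dt = 3s² · ds/dt = 3·2²·12 = 144 cm³/s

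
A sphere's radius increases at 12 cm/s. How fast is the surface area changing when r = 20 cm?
1920π cm²/s

S = 4πr²
dS/dt = dS/dr · dr/dt = 8πr · 12
At r = 20: dS/dt = 1920π cm²/s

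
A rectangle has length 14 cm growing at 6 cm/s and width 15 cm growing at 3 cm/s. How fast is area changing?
132 cm²/s

A = lw
dA/dt = w·dl/dt + l·dw/dt = 15·6 + 14·3 = 132 cm²/s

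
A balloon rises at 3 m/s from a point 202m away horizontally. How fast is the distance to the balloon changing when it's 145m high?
435√61829/61829 ≈ 1.749 m/s

z² = 202² + y²
z = √(202² + 145²) = √61829
dz/dt = y/z · dy/dt = 145/√61829 · 3 = 435√61829/61829 ≈ 1.749 m/s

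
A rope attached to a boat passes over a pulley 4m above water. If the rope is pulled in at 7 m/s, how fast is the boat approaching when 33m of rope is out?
231√1073/1073 ≈ 7.052 m/s

rope² = x² + 4²
x = √(33² - 4²) = √1073
dx/dt = (rope/x) · d(rope)/dt = (33/√1073) · (-7) = -231√1073/1073 m/s
The boat approaches at 231√1073/1073 ≈ 7.052 m/s.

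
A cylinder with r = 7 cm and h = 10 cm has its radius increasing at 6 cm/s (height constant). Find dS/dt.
288π cm²/s

S = 2πrh + 2πr² (lateral + bases)
dS/dt = (2πh + 4πr)·dr/dt = (2π·10 + 4π·7)·6
= 288π cm²/s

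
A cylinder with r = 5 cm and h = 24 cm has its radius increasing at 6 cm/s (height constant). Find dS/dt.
408π cm²/s

S = 2πrh + 2πr² (lateral + bases)
dS/dt = (2πh + 4πr)·dr/dt = (2π·24 + 4π·5)·6
= 408π cm²/s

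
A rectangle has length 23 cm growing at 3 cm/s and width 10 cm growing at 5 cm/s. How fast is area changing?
145 cm²/s

A = lw
dA/dt = w·dl/dt + l·dw/dt = 10·3 + 23·5 = 145 cm²/s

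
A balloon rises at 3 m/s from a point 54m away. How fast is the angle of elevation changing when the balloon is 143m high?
0.006933 rad/s

tan(θ) = y/54
sec²(θ) · dθ/dt = (1/54) · dy/dt
dθ/dt = cos²(θ)/54 · 3 = 54/(54² + 143²) · 3
dθ/dt = 0.006933 rad/s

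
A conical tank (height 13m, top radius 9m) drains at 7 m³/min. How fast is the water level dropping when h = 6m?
1183/(2916π) ≈ 0.1291 m/min

r/h = 9/13, so r = (9/13)h
V = (1/3)πr²h = (1/3)π((9/13)h)²h = (27/169)πh³
dV/dh = (81/169)πh²
dh/dt = (dV/dt)/(dV/dh) = -7/((81/169)π·6²) = -1183/(2916π) m/min
The level is dropping at 1183/(2916π) ≈ 0.1291 m/min.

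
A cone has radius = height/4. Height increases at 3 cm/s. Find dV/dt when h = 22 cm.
363π/4 cm³/s

V = (1/3)π(h/4)²h = πh³/48
dV/dt = πh²/16 · 3
At h = 22: dV/dt = 363π/4 cm³/s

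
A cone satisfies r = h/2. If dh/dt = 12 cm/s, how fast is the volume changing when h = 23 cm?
1587π cm³/s

V = (1/3)π(h/2)²h = πh³/12
dV/dt = πh²/4 · 12
At h = 23: dV/dt = 1587π cm³/s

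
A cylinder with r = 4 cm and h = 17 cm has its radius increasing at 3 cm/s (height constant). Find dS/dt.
150π cm²/s

S = 2πrh + 2πr² (lateral + bases)
dS/dt = (2πh + 4πr)·dr/dt = (2π·17 + 4π·4)·3
= 150π cm²/s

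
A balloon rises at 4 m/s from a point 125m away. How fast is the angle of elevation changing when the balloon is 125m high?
0.016 rad/s

tan(θ) = y/125
sec²(θ) · dθ/dt = (1/125) · dy/dt
dθ/dt = cos²(θ)/125 · 4 = 125/(125² + 125²) · 4
dθ/dt = 0.016 rad/s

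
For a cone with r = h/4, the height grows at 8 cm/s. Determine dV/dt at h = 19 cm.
361π/2 cm³/s

V = (1/3)π(h/4)²h = πh³/48
dV/dt = πh²/16 · 8
At h = 19: dV/dt = 361π/2 cm³/s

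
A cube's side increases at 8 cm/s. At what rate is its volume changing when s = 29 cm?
20184 cm³/s

V = s³
dV/dt = 3s² · ds/dt = 3·29²·8 = 20184 cm³/s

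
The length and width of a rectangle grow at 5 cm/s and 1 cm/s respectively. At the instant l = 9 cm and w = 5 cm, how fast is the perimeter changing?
12 cm/s

P = 2(l + w)
dP/dt = 2(dl/dt + dw/dt) = 2(5 + 1) = 12 cm/s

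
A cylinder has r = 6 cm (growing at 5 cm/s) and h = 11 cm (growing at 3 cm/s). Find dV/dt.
768π cm³/s

V = πr²h
dV/dt = 2πrh·dr/dt + πr²·dh/dt
= 2π(6)(11)(5) + π(6)²(3)
= 768π cm³/s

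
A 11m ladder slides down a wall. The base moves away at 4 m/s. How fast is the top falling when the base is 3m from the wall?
3√7/7 ≈ 1.134 m/s

x² + y² = 11²
2x·dx/dt + 2y·dy/dt = 0
dy/dt = -x/y · dx/dt = -3/(4√7) · 4 = -3√7/7 m/s
The top is descending at 3√7/7 ≈ 1.134 m/s.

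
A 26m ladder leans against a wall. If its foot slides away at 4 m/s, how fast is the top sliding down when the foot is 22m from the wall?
11√3/3 ≈ 6.351 m/s

x² + y² = 26²
2x·dx/dt + 2y·dy/dt = 0
dy/dt = -x/y · dx/dt = -22/(8√3) · 4 = -11√3/3 m/s
The top is descending at 11√3/3 ≈ 6.351 m/s.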